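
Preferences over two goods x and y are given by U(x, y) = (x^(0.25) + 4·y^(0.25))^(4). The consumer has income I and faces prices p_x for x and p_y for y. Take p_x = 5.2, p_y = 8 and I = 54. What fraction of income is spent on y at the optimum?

With the ratio pinned down, the budget gives x* = I/(p_x + p_y·(y/x)) and y* = (y/x)·x*.
Numerically y/x = 3.575179, so x* = 54/(5.2 + 8·3.575179) = 1.5976 and y* = 3.575179·1.5976 = 5.7116.
Expenditure on y: 8·5.7116 = 45.6927; share = 0.8462.

share on y = 0.8462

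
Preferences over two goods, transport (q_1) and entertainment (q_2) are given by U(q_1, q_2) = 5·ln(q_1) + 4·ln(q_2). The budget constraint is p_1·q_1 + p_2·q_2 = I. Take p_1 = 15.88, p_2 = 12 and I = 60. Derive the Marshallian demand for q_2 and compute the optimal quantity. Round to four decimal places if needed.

q_2* = 2.2222

Tangency: MRS = (5/4)·q_2/q_1 = p_1/p_2.
Rearranging, p_2·q_2 = (4/5)·p_1·q_1. Substituting into the budget gives p_1·q_1·(1 + (4/5)) = I.
Demand: q_1*(p_1,p_2,I) = 5/9·I/p_1 and q_2* = 4/9·I/p_2.
At p_1=15.88, p_2=12, I=60: q_2* = 4/9·60/12 = 2.2222.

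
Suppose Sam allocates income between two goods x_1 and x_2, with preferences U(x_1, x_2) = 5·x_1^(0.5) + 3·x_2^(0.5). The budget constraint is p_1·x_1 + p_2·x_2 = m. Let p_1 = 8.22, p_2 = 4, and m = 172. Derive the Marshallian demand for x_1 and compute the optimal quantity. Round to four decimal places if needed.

x_1* = 12.027

From the CES first-order condition, (5/3)·(x_2/x_1)^(0.5) = p_1/p_2.
Solve for the ratio: x_2/x_1 = [(3/5)·p_1/p_2]^(2).
Substitute x_2 = (x_2/x_1)·x_1 into the budget: x_1* = m/(p_1 + p_2·(x_2/x_1)).
Numerically x_2/x_1 = 1.520289, so x_1* = 172/(8.22 + 4·1.520289) = 12.027.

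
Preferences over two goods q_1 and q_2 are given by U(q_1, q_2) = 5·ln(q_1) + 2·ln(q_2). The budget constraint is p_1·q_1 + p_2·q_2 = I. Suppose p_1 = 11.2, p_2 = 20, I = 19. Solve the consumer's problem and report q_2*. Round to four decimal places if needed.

q_2* = 0.2714

MU_q_1/MU_q_2 = (5·q_2)/(2·q_1); tangency sets this equal to p_1/p_2.
Rearranging, p_2·q_2 = (2/5)·p_1·q_1. Substituting into the budget gives p_1·q_1·(1 + (2/5)) = I.
Demand: q_1*(p_1,p_2,I) = 5/7·I/p_1 and q_2* = 2/7·I/p_2.
At p_1=11.2, p_2=20, I=19: q_2* = 2/7·19/20 = 0.2714.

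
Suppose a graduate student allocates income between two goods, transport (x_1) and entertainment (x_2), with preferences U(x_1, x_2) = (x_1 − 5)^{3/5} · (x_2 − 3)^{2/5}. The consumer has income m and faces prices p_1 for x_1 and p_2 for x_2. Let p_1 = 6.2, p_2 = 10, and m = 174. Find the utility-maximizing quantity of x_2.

Let x_1' = x_1−5, x_2' = x_2−3. MRS = (3/2)·x_2'/x_1' = p_1/p_2.
After buying the subsistence bundle (5, 3), a share 0.6 of the remaining income goes to x_1: x_1* = 5 + 0.6·(m − 5p_1 − 3p_2)/p_1.
Discretionary income = 174 − 5·6.2 − 3·10 = 113; x_2* = 3 + 0.4·113/10 = 7.52.

x_2* = 7.52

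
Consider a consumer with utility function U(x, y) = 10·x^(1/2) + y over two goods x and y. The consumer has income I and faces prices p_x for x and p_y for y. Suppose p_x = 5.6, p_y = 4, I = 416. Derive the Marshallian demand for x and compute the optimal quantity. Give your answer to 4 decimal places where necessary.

x* = 12.7551

Plugging in: x* = (5·4/5.6)² = 12.7551.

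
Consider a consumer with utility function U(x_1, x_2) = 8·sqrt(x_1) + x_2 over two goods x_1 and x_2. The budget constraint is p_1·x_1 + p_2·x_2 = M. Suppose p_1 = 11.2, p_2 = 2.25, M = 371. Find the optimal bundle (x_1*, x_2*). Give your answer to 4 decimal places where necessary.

x_1* = 0.6457, x_2* = 161.6746

Utility is quasi-linear in x_2; the FOC for x_1 is 4/√x_1 = p_1/p_2.
Solve: √x_1 = 4·p_2/p_1, so x_1*(p_1,p_2) = (4·p_2/p_1)², and x_2* = (M − p_1·x_1*)/p_2.
Plugging in: x_1* = (4·2.25/11.2)² = 0.6457, x_2* = 161.6746.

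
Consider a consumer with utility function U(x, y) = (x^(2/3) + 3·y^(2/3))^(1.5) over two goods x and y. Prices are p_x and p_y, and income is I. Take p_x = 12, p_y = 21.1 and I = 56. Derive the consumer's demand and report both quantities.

x* = 0.4795, y* = 2.3813

MRS = MU_x/MU_y = (1/3)·(y/x)^(1/3). Set equal to p_x/p_y.
Hence y/x = (3·p_x/p_y)^(1/(1/3)), i.e. raised to the 3 power.
Substitute y = (y/x)·x into the budget: x* = I/(p_x + p_y·(y/x)).
Numerically y/x = 4.966611, so x* = 56/(12 + 21.1·4.966611) = 0.4795 and y* = 4.966611·0.4795 = 2.3813.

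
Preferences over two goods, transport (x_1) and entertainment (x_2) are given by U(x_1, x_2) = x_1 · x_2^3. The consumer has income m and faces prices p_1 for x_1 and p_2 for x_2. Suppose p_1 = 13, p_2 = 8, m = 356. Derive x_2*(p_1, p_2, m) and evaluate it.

x_2* = 33.375

At p_1=13, p_2=8, m=356: x_2* = 0.75·356/8 = 33.375.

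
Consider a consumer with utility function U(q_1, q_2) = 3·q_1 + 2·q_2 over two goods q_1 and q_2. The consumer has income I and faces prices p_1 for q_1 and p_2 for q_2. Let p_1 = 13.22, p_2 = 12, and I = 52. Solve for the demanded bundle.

Perfect substitutes: compare marginal utility per dollar. 3/p_1 vs 2/p_2 → 0.2269 vs 0.1667.
q_1 gives more utility per dollar, so spend all income on q_1: q_1* = I/p_1, q_2* = 0.
Numerically: q_1* = 3.9334, q_2* = 0.

q_1* = 3.9334, q_2* = 0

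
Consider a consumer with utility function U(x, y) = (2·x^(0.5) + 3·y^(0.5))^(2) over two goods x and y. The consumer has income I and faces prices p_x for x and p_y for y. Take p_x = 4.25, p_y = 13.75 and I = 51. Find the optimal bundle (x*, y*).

x* = 7.0777, y* = 1.5214

MRS = MU_x/MU_y = (2/3)·(y/x)^(0.5). Set equal to p_x/p_y.
Solve for the ratio: y/x = [(3/2)·p_x/p_y]^(2).
With the ratio pinned down, the budget gives x* = I/(p_x + p_y·(y/x)) and y* = (y/x)·x*.
Numerically y/x = 0.214959, so x* = 51/(4.25 + 13.75·0.214959) = 7.0777 and y* = 0.214959·7.0777 = 1.5214.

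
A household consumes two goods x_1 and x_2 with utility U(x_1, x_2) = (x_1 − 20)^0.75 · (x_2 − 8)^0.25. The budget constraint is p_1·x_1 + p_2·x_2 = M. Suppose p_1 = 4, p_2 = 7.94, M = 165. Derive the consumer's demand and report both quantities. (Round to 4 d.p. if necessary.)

This is Cobb-Douglas in (x_1−20, x_2−8): tangency gives 0.75·p_2·(x_2−8) = 0.25·p_1·(x_1−20).
Substituting into the budget: x_1* = 20 + 0.75·(M − 20·p_1 − 8·p_2)/p_1, and x_2* = 8 + 0.25·(…)/p_2.
Discretionary income = 165 − 20·4 − 8·7.94 = 21.48; x_1* = 20 + 0.75·21.48/4 = 24.0275; x_2* = 8 + 0.25·21.48/7.94 = 8.6763.

x_1* = 24.0275, x_2* = 8.6763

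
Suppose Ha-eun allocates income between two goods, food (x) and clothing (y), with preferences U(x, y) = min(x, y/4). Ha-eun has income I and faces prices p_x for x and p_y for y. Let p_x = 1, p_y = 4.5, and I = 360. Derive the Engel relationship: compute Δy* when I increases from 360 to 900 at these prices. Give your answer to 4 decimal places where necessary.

Δy* = 113.6842

Leontief preferences: the optimum is at the kink where x/1 = y/4, i.e. y = 4·x.
Budget: p_x·x + p_y·4·x = I, so (p_x + 4·p_y)·x = I.
Demand: x*(p_x,p_y,I) = I/(p_x + 4·p_y), y* = 4·I/(p_x + 4·p_y).
Here 1 + 4·4.5 = 19, giving y* = 75.7895.
At I' = 900: y* = 189.4737. Change: 189.4737 − 75.7895 = 113.6842.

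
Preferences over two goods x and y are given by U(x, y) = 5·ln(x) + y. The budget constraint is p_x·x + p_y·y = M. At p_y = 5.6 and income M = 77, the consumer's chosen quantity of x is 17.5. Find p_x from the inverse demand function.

Set MRS = p_x/p_y: (5/x)/1 = p_x/p_y.
So x*(p_x,p_y) = 5·p_y/p_x, independent of income; and y* = (M − 5·p_y)/p_y.
Set x* = 17.5 in the demand function and solve for p_x: p_x = 1.6.

p_x = 1.6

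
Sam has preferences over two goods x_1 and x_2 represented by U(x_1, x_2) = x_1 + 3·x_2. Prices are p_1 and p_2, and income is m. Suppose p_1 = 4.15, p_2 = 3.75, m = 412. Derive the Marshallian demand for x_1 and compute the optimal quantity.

Linear utility — the consumer picks whichever good has higher MU/price: 1/4.15 = 0.241 vs 3/3.75 = 0.8.
x_2 gives more utility per dollar, so spend all income on x_2: x_2* = m/p_2, x_1* = 0.
Numerically: x_1* = 0, x_2* = 109.8667.

x_1* = 0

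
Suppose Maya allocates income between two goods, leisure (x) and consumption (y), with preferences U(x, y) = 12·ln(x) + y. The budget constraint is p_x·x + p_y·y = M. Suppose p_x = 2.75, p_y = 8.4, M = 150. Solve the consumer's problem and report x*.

So x*(p_x,p_y) = 12·p_y/p_x, independent of income; and y* = (M − 12·p_y)/p_y.
At the given prices: x* = 12·8.4/2.75 = 36.6545.

x* = 36.6545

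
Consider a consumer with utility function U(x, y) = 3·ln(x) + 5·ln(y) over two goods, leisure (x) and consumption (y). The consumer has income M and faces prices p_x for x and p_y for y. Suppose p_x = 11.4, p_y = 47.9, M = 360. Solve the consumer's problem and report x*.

x* = 11.8421

MU_x/MU_y = (3·y)/(5·x); tangency sets this equal to p_x/p_y.
So 3·p_y·y = 5·p_x·x; combined with the budget, a share 0.375 of income goes to x.
Demand: x*(p_x,p_y,M) = 0.375·M/p_x and y* = 0.625·M/p_y.
At p_x=11.4, p_y=47.9, M=360: x* = 0.375·360/11.4 = 11.8421.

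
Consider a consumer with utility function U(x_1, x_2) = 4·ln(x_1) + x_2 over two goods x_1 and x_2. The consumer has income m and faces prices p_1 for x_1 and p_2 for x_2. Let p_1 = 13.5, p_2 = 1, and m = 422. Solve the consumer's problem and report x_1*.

x_1* = 0.2963

So x_1*(p_1,p_2) = 4·p_2/p_1, independent of income; and x_2* = (m − 4·p_2)/p_2.
At the given prices: x_1* = 4·1/13.5 = 0.2963.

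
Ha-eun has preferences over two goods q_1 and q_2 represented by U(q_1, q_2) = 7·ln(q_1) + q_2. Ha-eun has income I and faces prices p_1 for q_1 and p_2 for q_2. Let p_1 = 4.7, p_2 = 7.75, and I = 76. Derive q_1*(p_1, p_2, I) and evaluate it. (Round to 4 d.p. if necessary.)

At the given prices: q_1* = 7·7.75/4.7 = 11.5426.

q_1* = 11.5426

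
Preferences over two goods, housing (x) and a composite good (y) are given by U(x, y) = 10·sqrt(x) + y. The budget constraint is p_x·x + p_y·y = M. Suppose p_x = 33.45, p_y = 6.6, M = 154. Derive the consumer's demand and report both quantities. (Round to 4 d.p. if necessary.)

Set MRS = p_x/p_y: 5·x^(−1/2) = p_x/p_y.
Solve: √x = 5·p_y/p_x, so x*(p_x,p_y) = (5·p_y/p_x)², and y* = (M − p_x·x*)/p_y.
Plugging in: x* = (5·6.6/33.45)² = 0.9733, y* = 18.4006.

x* = 0.9733, y* = 18.4006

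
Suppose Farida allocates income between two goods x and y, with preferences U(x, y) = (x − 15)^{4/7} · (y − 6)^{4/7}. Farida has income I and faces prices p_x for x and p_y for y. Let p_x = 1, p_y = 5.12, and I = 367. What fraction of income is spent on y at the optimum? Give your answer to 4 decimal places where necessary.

share on y = 0.5214

This is Cobb-Douglas in (x−15, y−6): tangency gives 4/7·p_y·(y−6) = 4/7·p_x·(x−15).
After buying the subsistence bundle (15, 6), a share 0.5 of the remaining income goes to x: x* = 15 + 0.5·(I − 15p_x − 6p_y)/p_x.
Discretionary income = 367 − 15·1 − 6·5.12 = 321.28; x* = 15 + 0.5·321.28/1 = 175.64; y* = 6 + 0.5·321.28/5.12 = 37.375.
Expenditure on y: 5.12·37.375 = 191.36; share = 0.5214.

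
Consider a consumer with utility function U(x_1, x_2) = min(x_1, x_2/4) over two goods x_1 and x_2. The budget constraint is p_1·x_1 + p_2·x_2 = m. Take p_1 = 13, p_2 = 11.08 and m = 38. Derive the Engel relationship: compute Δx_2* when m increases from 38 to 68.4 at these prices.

Δx_2* = 2.1214

Leontief preferences: the optimum is at the kink where x_1/1 = x_2/4, i.e. x_2 = 4·x_1.
Budget: p_1·x_1 + p_2·4·x_1 = m, so (p_1 + 4·p_2)·x_1 = m.
Demand: x_1*(p_1,p_2,m) = m/(p_1 + 4·p_2), x_2* = 4·m/(p_1 + 4·p_2).
Here 13 + 4·11.08 = 57.32, giving x_2* = 2.6518.
At m' = 68.4: x_2* = 4.7732. Change: 4.7732 − 2.6518 = 2.1214.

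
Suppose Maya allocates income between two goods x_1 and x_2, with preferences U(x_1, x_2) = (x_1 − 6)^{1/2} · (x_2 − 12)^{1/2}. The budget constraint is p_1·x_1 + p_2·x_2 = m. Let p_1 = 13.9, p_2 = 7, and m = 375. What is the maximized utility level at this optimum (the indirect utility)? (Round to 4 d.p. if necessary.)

MRS = (x_2−12)/(x_1−6). Tangency with p_1/p_2 gives x_2−12 = (p_1/p_2)·(x_1−6).
Substituting into the budget: x_1* = 6 + 0.5·(m − 6·p_1 − 12·p_2)/p_1, and x_2* = 12 + 0.5·(…)/p_2.
Discretionary income = 375 − 6·13.9 − 12·7 = 207.6; x_1* = 6 + 0.5·207.6/13.9 = 13.4676; x_2* = 12 + 0.5·207.6/7 = 26.8286.
Utility at the optimum: U(13.4676, 26.8286) = 10.523.

V = 10.523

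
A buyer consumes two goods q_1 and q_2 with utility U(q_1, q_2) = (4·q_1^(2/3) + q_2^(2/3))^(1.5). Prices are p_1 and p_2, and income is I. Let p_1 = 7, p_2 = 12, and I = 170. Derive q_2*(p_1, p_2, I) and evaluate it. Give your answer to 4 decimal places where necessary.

q_2* = 0.0749

With the ratio pinned down, the budget gives q_1* = I/(p_1 + p_2·(q_2/q_1)) and q_2* = (q_2/q_1)·q_1*.
Numerically q_2/q_1 = 0.003101, so q_1* = 170/(7 + 12·0.003101) = 24.1573 and q_2* = 0.003101·24.1573 = 0.0749.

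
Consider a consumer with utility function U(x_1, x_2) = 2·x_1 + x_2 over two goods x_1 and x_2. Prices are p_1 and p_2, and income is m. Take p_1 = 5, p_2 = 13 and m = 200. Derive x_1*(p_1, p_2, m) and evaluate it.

x_1* = 40

Linear utility — the consumer picks whichever good has higher MU/price: 2/5 = 0.4 vs 1/13 = 0.0769.
x_1 gives more utility per dollar, so spend all income on x_1: x_1* = m/p_1, x_2* = 0.
Numerically: x_1* = 40, x_2* = 0.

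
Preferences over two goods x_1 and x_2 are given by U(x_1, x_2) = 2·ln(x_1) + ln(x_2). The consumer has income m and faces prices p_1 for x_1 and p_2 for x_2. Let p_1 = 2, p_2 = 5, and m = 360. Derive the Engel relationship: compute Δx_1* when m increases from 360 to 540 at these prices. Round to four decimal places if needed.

Demand: x_1*(p_1,p_2,m) = 2/3·m/p_1 and x_2* = 1/3·m/p_2.
At p_1=2, p_2=5, m=360: x_1* = 2/3·360/2 = 120.
At m' = 540: x_1* = 180. Change: 180 − 120 = 60.

Δx_1* = 60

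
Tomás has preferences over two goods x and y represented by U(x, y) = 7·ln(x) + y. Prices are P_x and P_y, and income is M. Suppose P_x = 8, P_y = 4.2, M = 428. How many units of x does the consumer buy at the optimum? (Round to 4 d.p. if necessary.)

Set MRS = P_x/P_y: (7/x)/1 = P_x/P_y.
So x*(P_x,P_y) = 7·P_y/P_x, independent of income; and y* = (M − 7·P_y)/P_y.
At the given prices: x* = 7·4.2/8 = 3.675.

x* = 3.675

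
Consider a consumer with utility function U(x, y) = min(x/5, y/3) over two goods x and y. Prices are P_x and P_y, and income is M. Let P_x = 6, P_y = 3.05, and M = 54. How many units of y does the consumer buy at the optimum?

Here 5·6 + 3·3.05 = 39.15, giving y* = 4.1379.

y* = 4.1379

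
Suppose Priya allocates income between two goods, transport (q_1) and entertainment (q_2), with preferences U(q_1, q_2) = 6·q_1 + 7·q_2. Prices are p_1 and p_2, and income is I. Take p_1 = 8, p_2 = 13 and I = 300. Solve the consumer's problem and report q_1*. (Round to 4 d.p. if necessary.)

q_1* = 37.5

Perfect substitutes: compare marginal utility per dollar. 6/p_1 vs 7/p_2 → 0.75 vs 0.5385.
q_1 gives more utility per dollar, so spend all income on q_1: q_1* = I/p_1, q_2* = 0.
Numerically: q_1* = 37.5, q_2* = 0.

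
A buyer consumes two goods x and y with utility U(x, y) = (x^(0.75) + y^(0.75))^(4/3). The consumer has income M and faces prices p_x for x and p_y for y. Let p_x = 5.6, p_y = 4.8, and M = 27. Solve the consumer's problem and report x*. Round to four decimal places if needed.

MRS = MU_x/MU_y = (y/x)^(0.25). Set equal to p_x/p_y.
Hence y/x = (p_x/p_y)^(1/(0.25)), i.e. raised to the 4 power.
With the ratio pinned down, the budget gives x* = M/(p_x + p_y·(y/x)) and y* = (y/x)·x*.
Numerically y/x = 1.852623, so x* = 27/(5.6 + 4.8·1.852623) = 1.863.

x* = 1.863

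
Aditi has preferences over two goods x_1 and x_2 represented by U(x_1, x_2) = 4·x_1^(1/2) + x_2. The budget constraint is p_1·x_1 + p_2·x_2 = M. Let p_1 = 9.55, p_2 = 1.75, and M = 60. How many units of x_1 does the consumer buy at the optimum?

Set MRS = p_1/p_2: 2·x_1^(−1/2) = p_1/p_2.
Solve: √x_1 = 2·p_2/p_1, so x_1*(p_1,p_2) = (2·p_2/p_1)², and x_2* = (M − p_1·x_1*)/p_2.
Plugging in: x_1* = (2·1.75/9.55)² = 0.1343.

x_1* = 0.1343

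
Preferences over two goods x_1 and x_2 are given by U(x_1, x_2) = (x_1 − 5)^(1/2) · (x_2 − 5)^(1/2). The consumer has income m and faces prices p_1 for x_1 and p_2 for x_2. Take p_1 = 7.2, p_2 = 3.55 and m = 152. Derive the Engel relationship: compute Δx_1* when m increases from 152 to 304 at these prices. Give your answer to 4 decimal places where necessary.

Δx_1* = 10.5556

This is Cobb-Douglas in (x_1−5, x_2−5): tangency gives 0.5·p_2·(x_2−5) = 0.5·p_1·(x_1−5).
After buying the subsistence bundle (5, 5), a share 0.5 of the remaining income goes to x_1: x_1* = 5 + 0.5·(m − 5p_1 − 5p_2)/p_1.
Discretionary income = 152 − 5·7.2 − 5·3.55 = 98.25; x_1* = 5 + 0.5·98.25/7.2 = 11.8229.
At m' = 304: x_1* = 22.3785. Change: 22.3785 − 11.8229 = 10.5556.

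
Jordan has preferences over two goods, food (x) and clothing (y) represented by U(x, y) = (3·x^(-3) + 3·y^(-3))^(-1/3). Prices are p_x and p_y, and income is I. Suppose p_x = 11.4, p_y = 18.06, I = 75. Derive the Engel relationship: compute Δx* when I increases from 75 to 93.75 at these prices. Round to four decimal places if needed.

From the CES first-order condition, (y/x)^(4) = p_x/p_y.
Solve for the ratio: y/x = [p_x/p_y]^(0.25).
With the ratio pinned down, the budget gives x* = I/(p_x + p_y·(y/x)) and y* = (y/x)·x*.
Numerically y/x = 0.891347, so x* = 75/(11.4 + 18.06·0.891347) = 2.7275.
At I' = 93.75: x* = 3.4094. Change: 3.4094 − 2.7275 = 0.6819.

Δx* = 0.6819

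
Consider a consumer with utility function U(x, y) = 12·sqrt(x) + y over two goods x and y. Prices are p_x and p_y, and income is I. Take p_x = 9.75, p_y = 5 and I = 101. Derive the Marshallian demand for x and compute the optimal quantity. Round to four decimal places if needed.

x* = 9.4675

Set MRS = p_x/p_y: 6·x^(−1/2) = p_x/p_y.
Solve: √x = 6·p_y/p_x, so x*(p_x,p_y) = (6·p_y/p_x)², and y* = (I − p_x·x*)/p_y.
Plugging in: x* = (6·5/9.75)² = 9.4675.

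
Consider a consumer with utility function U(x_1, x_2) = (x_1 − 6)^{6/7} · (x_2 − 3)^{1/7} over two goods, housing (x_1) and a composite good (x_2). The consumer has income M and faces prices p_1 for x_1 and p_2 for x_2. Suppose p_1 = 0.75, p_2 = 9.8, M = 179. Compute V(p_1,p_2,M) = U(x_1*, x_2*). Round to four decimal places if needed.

MRS = 6·(x_2−3)/(x_1−6). Tangency with p_1/p_2 gives x_2−3 = (1/6)·(p_1/p_2)·(x_1−6).
After buying the subsistence bundle (6, 3), a share 6/7 of the remaining income goes to x_1: x_1* = 6 + 6/7·(M − 6p_1 − 3p_2)/p_1.
Discretionary income = 179 − 6·0.75 − 3·9.8 = 145.1; x_1* = 6 + 6/7·145.1/0.75 = 171.8286; x_2* = 3 + 1/7·145.1/9.8 = 5.1152.
Utility at the optimum: U(171.8286, 5.1152) = 88.9289.

V = 88.9289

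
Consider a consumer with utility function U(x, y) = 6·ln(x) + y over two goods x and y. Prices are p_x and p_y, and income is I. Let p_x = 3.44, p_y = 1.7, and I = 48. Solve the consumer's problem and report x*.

x* = 2.9651

Set MRS = p_x/p_y: (6/x)/1 = p_x/p_y.
So x*(p_x,p_y) = 6·p_y/p_x, independent of income; and y* = (I − 6·p_y)/p_y.
At the given prices: x* = 6·1.7/3.44 = 2.9651.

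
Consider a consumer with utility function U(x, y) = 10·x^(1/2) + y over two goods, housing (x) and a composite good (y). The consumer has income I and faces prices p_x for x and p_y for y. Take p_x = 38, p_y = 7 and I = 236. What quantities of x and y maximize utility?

x* = 0.8483, y* = 29.109

Set MRS = p_x/p_y: 5·x^(−1/2) = p_x/p_y.
Thus x* = (5·p_y/p_x)² — independent of I — with the rest of income spent on y.
Plugging in: x* = (5·7/38)² = 0.8483, y* = 29.109.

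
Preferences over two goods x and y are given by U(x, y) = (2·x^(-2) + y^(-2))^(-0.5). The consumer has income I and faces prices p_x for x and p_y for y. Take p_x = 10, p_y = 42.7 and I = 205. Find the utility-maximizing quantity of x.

From the CES first-order condition, 2·(y/x)^(3) = p_x/p_y.
Solve for the ratio: y/x = [(1/2)·p_x/p_y]^(1/3).
With the ratio pinned down, the budget gives x* = I/(p_x + p_y·(y/x)) and y* = (y/x)·x*.
Numerically y/x = 0.489231, so x* = 205/(10 + 42.7·0.489231) = 6.6364.

x* = 6.6364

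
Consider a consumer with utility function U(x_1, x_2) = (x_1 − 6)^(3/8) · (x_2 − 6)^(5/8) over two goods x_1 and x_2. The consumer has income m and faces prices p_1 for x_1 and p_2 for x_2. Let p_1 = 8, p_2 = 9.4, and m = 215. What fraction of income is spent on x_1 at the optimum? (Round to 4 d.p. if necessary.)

MRS = (3/5)·(x_2−6)/(x_1−6). Tangency with p_1/p_2 gives x_2−6 = (5/3)·(p_1/p_2)·(x_1−6).
Substituting into the budget: x_1* = 6 + 0.375·(m − 6·p_1 − 6·p_2)/p_1, and x_2* = 6 + 0.625·(…)/p_2.
Discretionary income = 215 − 6·8 − 6·9.4 = 110.6; x_1* = 6 + 0.375·110.6/8 = 11.1844; x_2* = 6 + 0.625·110.6/9.4 = 13.3537.
Expenditure on x_1: 8·11.1844 = 89.475; share = 0.4162.

share on x_1 = 0.4162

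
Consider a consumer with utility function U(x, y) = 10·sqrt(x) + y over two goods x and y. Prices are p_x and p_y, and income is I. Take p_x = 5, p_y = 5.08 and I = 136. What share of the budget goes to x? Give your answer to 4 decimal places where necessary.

Solve: √x = 5·p_y/p_x, so x*(p_x,p_y) = (5·p_y/p_x)², and y* = (I − p_x·x*)/p_y.
Plugging in: x* = (5·5.08/5)² = 25.8064, y* = 1.3717.
Expenditure on x: 5·25.8064 = 129.032; share = 0.9488.

share on x = 0.9488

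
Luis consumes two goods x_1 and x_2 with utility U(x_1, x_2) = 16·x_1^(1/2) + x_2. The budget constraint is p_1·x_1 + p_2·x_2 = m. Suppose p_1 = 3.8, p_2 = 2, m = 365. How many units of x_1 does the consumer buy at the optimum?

x_1* = 17.7285

Plugging in: x_1* = (8·2/3.8)² = 17.7285.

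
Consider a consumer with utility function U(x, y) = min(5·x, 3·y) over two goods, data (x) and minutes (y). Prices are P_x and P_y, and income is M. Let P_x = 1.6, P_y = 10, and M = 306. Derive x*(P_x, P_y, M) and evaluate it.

Leontief preferences: the optimum is at the kink where x/3 = y/5, i.e. y = (5/3)·x.
Budget: P_x·x + P_y·(5/3)·x = M, so (3·P_x + 5·P_y)·x = 3·M.
Demand: x*(P_x,P_y,M) = 3·M/(3·P_x + 5·P_y), y* = 5·M/(3·P_x + 5·P_y).
Here 3·1.6 + 5·10 = 54.8, giving x* = 16.7518.

x* = 16.7518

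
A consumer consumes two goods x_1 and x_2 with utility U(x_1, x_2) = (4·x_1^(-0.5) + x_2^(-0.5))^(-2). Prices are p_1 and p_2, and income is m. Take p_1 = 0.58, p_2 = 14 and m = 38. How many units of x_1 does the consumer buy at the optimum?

x_1* = 30.5171

MRS = MU_x_1/MU_x_2 = 4·(x_2/x_1)^(1.5). Set equal to p_1/p_2.
Solve for the ratio: x_2/x_1 = [(1/4)·p_1/p_2]^(2/3).
With the ratio pinned down, the budget gives x_1* = m/(p_1 + p_2·(x_2/x_1)) and x_2* = (x_2/x_1)·x_1*.
Numerically x_2/x_1 = 0.047515, so x_1* = 38/(0.58 + 14·0.047515) = 30.5171.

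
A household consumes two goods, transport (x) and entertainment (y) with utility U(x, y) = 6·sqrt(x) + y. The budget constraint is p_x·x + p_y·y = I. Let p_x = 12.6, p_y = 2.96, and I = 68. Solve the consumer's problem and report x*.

Set MRS = p_x/p_y: 3·x^(−1/2) = p_x/p_y.
Thus x* = (3·p_y/p_x)² — independent of I — with the rest of income spent on y.
Plugging in: x* = (3·2.96/12.6)² = 0.4967.

x* = 0.4967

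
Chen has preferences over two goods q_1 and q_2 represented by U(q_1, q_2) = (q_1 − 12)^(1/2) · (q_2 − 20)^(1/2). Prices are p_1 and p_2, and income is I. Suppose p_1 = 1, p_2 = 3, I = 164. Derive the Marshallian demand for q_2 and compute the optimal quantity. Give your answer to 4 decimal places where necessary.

q_2* = 35.3333

Let q_1' = q_1−12, q_2' = q_2−20. MRS = q_2'/q_1' = p_1/p_2.
After buying the subsistence bundle (12, 20), a share 0.5 of the remaining income goes to q_1: q_1* = 12 + 0.5·(I − 12p_1 − 20p_2)/p_1.
Discretionary income = 164 − 12·1 − 20·3 = 92; q_2* = 20 + 0.5·92/3 = 35.3333.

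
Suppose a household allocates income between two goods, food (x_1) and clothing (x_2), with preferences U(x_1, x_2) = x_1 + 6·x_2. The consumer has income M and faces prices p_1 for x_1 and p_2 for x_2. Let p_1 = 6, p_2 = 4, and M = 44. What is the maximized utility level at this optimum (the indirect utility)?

V = 66

Linear utility — the consumer picks whichever good has higher MU/price: 1/6 = 0.1667 vs 6/4 = 1.5.
x_2 gives more utility per dollar, so spend all income on x_2: x_2* = M/p_2, x_1* = 0.
Numerically: x_1* = 0, x_2* = 11.
Utility at the optimum: U(0, 11) = 66.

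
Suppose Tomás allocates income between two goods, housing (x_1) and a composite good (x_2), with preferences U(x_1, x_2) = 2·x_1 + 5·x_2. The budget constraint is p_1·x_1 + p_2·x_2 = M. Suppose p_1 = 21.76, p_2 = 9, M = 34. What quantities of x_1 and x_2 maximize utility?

x_1* = 0, x_2* = 3.7778

Perfect substitutes: compare marginal utility per dollar. 2/p_1 vs 5/p_2 → 0.0919 vs 0.5556.
x_2 gives more utility per dollar, so spend all income on x_2: x_2* = M/p_2, x_1* = 0.
Numerically: x_1* = 0, x_2* = 3.7778.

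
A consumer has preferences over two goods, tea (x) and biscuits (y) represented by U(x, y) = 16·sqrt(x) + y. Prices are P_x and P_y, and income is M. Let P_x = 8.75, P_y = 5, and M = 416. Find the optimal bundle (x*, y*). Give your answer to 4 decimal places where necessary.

Utility is quasi-linear in y; the FOC for x is 8/√x = P_x/P_y.
Thus x* = (8·P_y/P_x)² — independent of M — with the rest of income spent on y.
Plugging in: x* = (8·5/8.75)² = 20.898, y* = 46.6286.

x* = 20.898, y* = 46.6286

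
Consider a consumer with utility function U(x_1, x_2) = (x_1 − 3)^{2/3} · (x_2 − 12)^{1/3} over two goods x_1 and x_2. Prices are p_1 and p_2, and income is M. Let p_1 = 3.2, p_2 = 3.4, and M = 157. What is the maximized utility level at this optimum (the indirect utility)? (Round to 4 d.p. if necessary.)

This is Cobb-Douglas in (x_1−3, x_2−12): tangency gives 2/3·p_2·(x_2−12) = 1/3·p_1·(x_1−3).
After buying the subsistence bundle (3, 12), a share 2/3 of the remaining income goes to x_1: x_1* = 3 + 2/3·(M − 3p_1 − 12p_2)/p_1.
Discretionary income = 157 − 3·3.2 − 12·3.4 = 106.6; x_1* = 3 + 2/3·106.6/3.2 = 25.2083; x_2* = 12 + 1/3·106.6/3.4 = 22.451.
Utility at the optimum: U(25.2083, 22.451) = 17.2741.

V = 17.2741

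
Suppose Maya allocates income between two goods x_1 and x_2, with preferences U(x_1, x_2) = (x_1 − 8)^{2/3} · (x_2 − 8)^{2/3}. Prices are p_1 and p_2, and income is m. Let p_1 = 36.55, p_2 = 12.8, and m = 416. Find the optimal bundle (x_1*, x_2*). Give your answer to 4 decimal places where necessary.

x_1* = 8.29, x_2* = 8.8281

MRS = (x_2−8)/(x_1−8). Tangency with p_1/p_2 gives x_2−8 = (p_1/p_2)·(x_1−8).
After buying the subsistence bundle (8, 8), a share 0.5 of the remaining income goes to x_1: x_1* = 8 + 0.5·(m − 8p_1 − 8p_2)/p_1.
Discretionary income = 416 − 8·36.55 − 8·12.8 = 21.2; x_1* = 8 + 0.5·21.2/36.55 = 8.29; x_2* = 8 + 0.5·21.2/12.8 = 8.8281.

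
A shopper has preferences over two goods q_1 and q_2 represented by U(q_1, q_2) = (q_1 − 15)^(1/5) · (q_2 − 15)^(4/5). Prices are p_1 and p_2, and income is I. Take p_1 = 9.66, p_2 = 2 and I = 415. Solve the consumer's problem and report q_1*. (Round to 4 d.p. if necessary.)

q_1* = 19.971

Let q_1' = q_1−15, q_2' = q_2−15. MRS = (1/4)·q_2'/q_1' = p_1/p_2.
After buying the subsistence bundle (15, 15), a share 0.2 of the remaining income goes to q_1: q_1* = 15 + 0.2·(I − 15p_1 − 15p_2)/p_1.
Discretionary income = 415 − 15·9.66 − 15·2 = 240.1; q_1* = 15 + 0.2·240.1/9.66 = 19.971.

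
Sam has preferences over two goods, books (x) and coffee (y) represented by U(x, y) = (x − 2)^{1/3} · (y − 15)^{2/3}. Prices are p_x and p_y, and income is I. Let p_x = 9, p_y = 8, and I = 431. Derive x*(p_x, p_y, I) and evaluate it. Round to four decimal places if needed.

x* = 12.8519

MRS = (1/2)·(y−15)/(x−2). Tangency with p_x/p_y gives y−15 = 2·(p_x/p_y)·(x−2).
Substituting into the budget: x* = 2 + 1/3·(I − 2·p_x − 15·p_y)/p_x, and y* = 15 + 2/3·(…)/p_y.
Discretionary income = 431 − 2·9 − 15·8 = 293; x* = 2 + 1/3·293/9 = 12.8519.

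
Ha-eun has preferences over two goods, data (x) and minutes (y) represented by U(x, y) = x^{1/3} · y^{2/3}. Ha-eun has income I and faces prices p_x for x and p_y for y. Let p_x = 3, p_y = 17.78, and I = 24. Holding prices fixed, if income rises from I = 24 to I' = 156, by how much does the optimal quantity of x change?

Δx* = 14.6667

The MRS is (1/2)·y/x. Set MRS = p_x/p_y.
Rearranging, p_y·y = 2·p_x·x. Substituting into the budget gives p_x·x·(1 + 2) = I.
Demand: x*(p_x,p_y,I) = 1/3·I/p_x and y* = 2/3·I/p_y.
At p_x=3, p_y=17.78, I=24: x* = 1/3·24/3 = 2.6667.
At I' = 156: x* = 17.3333. Change: 17.3333 − 2.6667 = 14.6667.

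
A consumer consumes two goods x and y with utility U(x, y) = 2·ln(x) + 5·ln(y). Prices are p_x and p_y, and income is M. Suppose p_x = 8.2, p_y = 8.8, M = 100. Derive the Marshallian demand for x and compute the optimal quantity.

Demand: x*(p_x,p_y,M) = 2/7·M/p_x and y* = 5/7·M/p_y.
At p_x=8.2, p_y=8.8, M=100: x* = 2/7·100/8.2 = 3.4843.

x* = 3.4843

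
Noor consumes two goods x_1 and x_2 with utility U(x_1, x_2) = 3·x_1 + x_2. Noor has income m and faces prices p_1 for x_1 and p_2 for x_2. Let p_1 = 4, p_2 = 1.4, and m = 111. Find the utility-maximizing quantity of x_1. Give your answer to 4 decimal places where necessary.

x_1* = 27.75

Perfect substitutes: compare marginal utility per dollar. 3/p_1 vs 1/p_2 → 0.75 vs 0.7143.
x_1 gives more utility per dollar, so spend all income on x_1: x_1* = m/p_1, x_2* = 0.
Numerically: x_1* = 27.75, x_2* = 0.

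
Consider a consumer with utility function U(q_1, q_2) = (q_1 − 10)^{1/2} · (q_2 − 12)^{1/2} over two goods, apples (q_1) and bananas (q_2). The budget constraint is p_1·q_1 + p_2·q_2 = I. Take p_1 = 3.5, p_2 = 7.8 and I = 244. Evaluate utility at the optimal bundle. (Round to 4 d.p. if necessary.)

V = 11.0432

This is Cobb-Douglas in (q_1−10, q_2−12): tangency gives 0.5·p_2·(q_2−12) = 0.5·p_1·(q_1−10).
Substituting into the budget: q_1* = 10 + 0.5·(I − 10·p_1 − 12·p_2)/p_1, and q_2* = 12 + 0.5·(…)/p_2.
Discretionary income = 244 − 10·3.5 − 12·7.8 = 115.4; q_1* = 10 + 0.5·115.4/3.5 = 26.4857; q_2* = 12 + 0.5·115.4/7.8 = 19.3974.
Utility at the optimum: U(26.4857, 19.3974) = 11.0432.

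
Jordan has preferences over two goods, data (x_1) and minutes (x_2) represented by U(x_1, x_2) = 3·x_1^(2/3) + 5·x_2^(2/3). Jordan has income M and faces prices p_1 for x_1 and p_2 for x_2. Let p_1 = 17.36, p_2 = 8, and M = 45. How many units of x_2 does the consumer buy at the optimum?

From the CES first-order condition, (3/5)·(x_2/x_1)^(1/3) = p_1/p_2.
Solve for the ratio: x_2/x_1 = [(5/3)·p_1/p_2]^(3).
Substitute x_2 = (x_2/x_1)·x_1 into the budget: x_1* = M/(p_1 + p_2·(x_2/x_1)).
Numerically x_2/x_1 = 47.307005, so x_1* = 45/(17.36 + 8·47.307005) = 0.1137 and x_2* = 47.307005·0.1137 = 5.3783.

x_2* = 5.3783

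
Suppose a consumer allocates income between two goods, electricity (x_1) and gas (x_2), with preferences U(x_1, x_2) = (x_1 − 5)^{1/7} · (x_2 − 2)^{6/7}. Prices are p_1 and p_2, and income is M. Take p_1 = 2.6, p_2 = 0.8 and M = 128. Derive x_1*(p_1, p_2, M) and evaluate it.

x_1* = 11.2308

Let x_1' = x_1−5, x_2' = x_2−2. MRS = (1/6)·x_2'/x_1' = p_1/p_2.
After buying the subsistence bundle (5, 2), a share 1/7 of the remaining income goes to x_1: x_1* = 5 + 1/7·(M − 5p_1 − 2p_2)/p_1.
Discretionary income = 128 − 5·2.6 − 2·0.8 = 113.4; x_1* = 5 + 1/7·113.4/2.6 = 11.2308.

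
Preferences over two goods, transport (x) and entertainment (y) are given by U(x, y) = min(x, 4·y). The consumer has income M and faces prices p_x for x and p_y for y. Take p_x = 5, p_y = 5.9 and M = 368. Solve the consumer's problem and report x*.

x* = 56.834

With perfect complements, no substitution: consume in ratio x:y = 4:1.
Budget: p_x·x + p_y·(1/4)·x = M, so (4·p_x + p_y)·x = 4·M.
Demand: x*(p_x,p_y,M) = 4·M/(4·p_x + p_y), y* = M/(4·p_x + p_y).
Here 4·5 + 5.9 = 25.9, giving x* = 56.834.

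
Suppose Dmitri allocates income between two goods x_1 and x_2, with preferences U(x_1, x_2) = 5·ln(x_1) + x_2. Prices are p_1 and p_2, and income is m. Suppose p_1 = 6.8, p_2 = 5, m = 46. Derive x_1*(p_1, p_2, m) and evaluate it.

Set MRS = p_1/p_2: (5/x_1)/1 = p_1/p_2.
So x_1*(p_1,p_2) = 5·p_2/p_1, independent of income; and x_2* = (m − 5·p_2)/p_2.
At the given prices: x_1* = 5·5/6.8 = 3.6765.

x_1* = 3.6765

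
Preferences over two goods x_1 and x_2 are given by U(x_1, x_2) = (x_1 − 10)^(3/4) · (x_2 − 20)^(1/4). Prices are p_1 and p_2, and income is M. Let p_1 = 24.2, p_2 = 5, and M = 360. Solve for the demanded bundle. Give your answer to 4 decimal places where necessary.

Let x_1' = x_1−10, x_2' = x_2−20. MRS = 3·x_2'/x_1' = p_1/p_2.
After buying the subsistence bundle (10, 20), a share 0.75 of the remaining income goes to x_1: x_1* = 10 + 0.75·(M − 10p_1 − 20p_2)/p_1.
Discretionary income = 360 − 10·24.2 − 20·5 = 18; x_1* = 10 + 0.75·18/24.2 = 10.5579; x_2* = 20 + 0.25·18/5 = 20.9.

x_1* = 10.5579, x_2* = 20.9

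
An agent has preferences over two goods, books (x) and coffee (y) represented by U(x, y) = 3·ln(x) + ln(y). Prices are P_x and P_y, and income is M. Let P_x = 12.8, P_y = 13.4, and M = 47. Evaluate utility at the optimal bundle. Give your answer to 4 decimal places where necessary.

V = 2.9077

The MRS is 3·y/x. Set MRS = P_x/P_y.
Rearranging, P_y·y = (1/3)·P_x·x. Substituting into the budget gives P_x·x·(1 + (1/3)) = M.
Demand: x*(P_x,P_y,M) = 0.75·M/P_x and y* = 0.25·M/P_y.
At P_x=12.8, P_y=13.4, M=47: x* = 0.75·47/12.8 = 2.7539, y* = 0.8769.
Utility at the optimum: U(2.7539, 0.8769) = 2.9077.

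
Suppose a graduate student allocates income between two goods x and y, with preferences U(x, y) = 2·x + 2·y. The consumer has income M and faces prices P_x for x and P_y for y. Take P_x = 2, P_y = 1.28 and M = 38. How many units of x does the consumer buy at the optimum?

Linear utility — the consumer picks whichever good has higher MU/price: 2/2 = 1 vs 2/1.28 = 1.5625.
y gives more utility per dollar, so spend all income on y: y* = M/P_y, x* = 0.
Numerically: x* = 0, y* = 29.6875.

x* = 0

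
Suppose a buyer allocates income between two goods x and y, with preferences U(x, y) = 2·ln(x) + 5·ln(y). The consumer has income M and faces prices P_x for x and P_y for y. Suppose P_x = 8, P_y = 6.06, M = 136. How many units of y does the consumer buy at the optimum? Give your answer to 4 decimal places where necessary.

MU_x/MU_y = (2·y)/(5·x); tangency sets this equal to P_x/P_y.
Rearranging, P_y·y = (5/2)·P_x·x. Substituting into the budget gives P_x·x·(1 + (5/2)) = M.
Demand: x*(P_x,P_y,M) = 2/7·M/P_x and y* = 5/7·M/P_y.
At P_x=8, P_y=6.06, M=136: y* = 5/7·136/6.06 = 16.0302.

y* = 16.0302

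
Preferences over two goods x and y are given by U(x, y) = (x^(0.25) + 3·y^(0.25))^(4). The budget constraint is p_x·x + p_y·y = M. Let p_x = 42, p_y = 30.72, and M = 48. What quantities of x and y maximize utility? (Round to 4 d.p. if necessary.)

x* = 0.197, y* = 1.2932

MRS = MU_x/MU_y = (1/3)·(y/x)^(0.75). Set equal to p_x/p_y.
Hence y/x = (3·p_x/p_y)^(1/(0.75)), i.e. raised to the 4/3 power.
With the ratio pinned down, the budget gives x* = M/(p_x + p_y·(y/x)) and y* = (y/x)·x*.
Numerically y/x = 6.565469, so x* = 48/(42 + 30.72·6.565469) = 0.197 and y* = 6.565469·0.197 = 1.2932.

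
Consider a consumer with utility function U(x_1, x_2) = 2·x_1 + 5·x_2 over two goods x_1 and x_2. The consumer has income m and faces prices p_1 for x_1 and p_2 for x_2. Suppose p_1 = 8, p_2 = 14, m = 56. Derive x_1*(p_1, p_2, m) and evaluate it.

Perfect substitutes: compare marginal utility per dollar. 2/p_1 vs 5/p_2 → 0.25 vs 0.3571.
x_2 gives more utility per dollar, so spend all income on x_2: x_2* = m/p_2, x_1* = 0.
Numerically: x_1* = 0, x_2* = 4.

x_1* = 0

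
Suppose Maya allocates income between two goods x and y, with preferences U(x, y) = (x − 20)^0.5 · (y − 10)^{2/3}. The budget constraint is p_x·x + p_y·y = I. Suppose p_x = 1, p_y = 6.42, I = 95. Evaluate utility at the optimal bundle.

This is Cobb-Douglas in (x−20, y−10): tangency gives 0.5·p_y·(y−10) = 2/3·p_x·(x−20).
Substituting into the budget: x* = 20 + 3/7·(I − 20·p_x − 10·p_y)/p_x, and y* = 10 + 4/7·(…)/p_y.
Discretionary income = 95 − 20·1 − 10·6.42 = 10.8; x* = 20 + 3/7·10.8/1 = 24.6286; y* = 10 + 4/7·10.8/6.42 = 10.9613.
Utility at the optimum: U(24.6286, 10.9613) = 2.0955.

V = 2.0955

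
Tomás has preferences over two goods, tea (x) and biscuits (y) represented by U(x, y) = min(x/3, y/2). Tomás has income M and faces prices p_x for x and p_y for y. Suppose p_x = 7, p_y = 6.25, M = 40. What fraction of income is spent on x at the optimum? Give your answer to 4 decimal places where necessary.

Leontief preferences: the optimum is at the kink where x/3 = y/2, i.e. y = (2/3)·x.
Budget: p_x·x + p_y·(2/3)·x = M, so (3·p_x + 2·p_y)·x = 3·M.
Demand: x*(p_x,p_y,M) = 3·M/(3·p_x + 2·p_y), y* = 2·M/(3·p_x + 2·p_y).
Here 3·7 + 2·6.25 = 33.5, giving x* = 3.5821 and y* = 2.3881.
Expenditure on x: 7·3.5821 = 25.0746; share = 0.6269.

share on x = 0.6269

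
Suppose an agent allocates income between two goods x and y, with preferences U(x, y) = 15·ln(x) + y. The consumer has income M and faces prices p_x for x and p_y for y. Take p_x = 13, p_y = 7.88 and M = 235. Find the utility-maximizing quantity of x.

Set MRS = p_x/p_y: (15/x)/1 = p_x/p_y.
So x*(p_x,p_y) = 15·p_y/p_x, independent of income; and y* = (M − 15·p_y)/p_y.
At the given prices: x* = 15·7.88/13 = 9.0923.

x* = 9.0923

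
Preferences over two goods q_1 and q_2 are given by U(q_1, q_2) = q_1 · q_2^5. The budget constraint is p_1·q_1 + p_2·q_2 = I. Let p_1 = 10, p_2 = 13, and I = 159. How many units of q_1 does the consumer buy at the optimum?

MU_q_1/MU_q_2 = (q_2)/(5·q_1); tangency sets this equal to p_1/p_2.
Rearranging, p_2·q_2 = 5·p_1·q_1. Substituting into the budget gives p_1·q_1·(1 + 5) = I.
Demand: q_1*(p_1,p_2,I) = 1/6·I/p_1 and q_2* = 5/6·I/p_2.
At p_1=10, p_2=13, I=159: q_1* = 1/6·159/10 = 2.65.

q_1* = 2.65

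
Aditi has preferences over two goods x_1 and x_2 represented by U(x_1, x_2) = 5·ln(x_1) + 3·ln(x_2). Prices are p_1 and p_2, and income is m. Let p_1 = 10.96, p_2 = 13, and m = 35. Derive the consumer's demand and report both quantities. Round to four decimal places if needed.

x_1* = 1.9959, x_2* = 1.0096

The MRS is (5/3)·x_2/x_1. Set MRS = p_1/p_2.
Rearranging, p_2·x_2 = (3/5)·p_1·x_1. Substituting into the budget gives p_1·x_1·(1 + (3/5)) = m.
Demand: x_1*(p_1,p_2,m) = 0.625·m/p_1 and x_2* = 0.375·m/p_2.
At p_1=10.96, p_2=13, m=35: x_1* = 0.625·35/10.96 = 1.9959, x_2* = 1.0096.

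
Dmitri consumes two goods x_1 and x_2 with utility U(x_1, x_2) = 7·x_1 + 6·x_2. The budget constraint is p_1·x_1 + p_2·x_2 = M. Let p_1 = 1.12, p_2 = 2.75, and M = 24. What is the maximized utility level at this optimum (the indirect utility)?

V = 150

Linear utility — the consumer picks whichever good has higher MU/price: 7/1.12 = 6.25 vs 6/2.75 = 2.1818.
x_1 gives more utility per dollar, so spend all income on x_1: x_1* = M/p_1, x_2* = 0.
Numerically: x_1* = 21.4286, x_2* = 0.
Utility at the optimum: U(21.4286, 0) = 150.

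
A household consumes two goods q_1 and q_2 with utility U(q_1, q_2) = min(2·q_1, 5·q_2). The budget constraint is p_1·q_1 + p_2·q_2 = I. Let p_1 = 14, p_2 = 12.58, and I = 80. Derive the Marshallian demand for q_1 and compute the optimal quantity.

Leontief preferences: the optimum is at the kink where q_1/5 = q_2/2, i.e. q_2 = (2/5)·q_1.
Budget: p_1·q_1 + p_2·(2/5)·q_1 = I, so (5·p_1 + 2·p_2)·q_1 = 5·I.
Demand: q_1*(p_1,p_2,I) = 5·I/(5·p_1 + 2·p_2), q_2* = 2·I/(5·p_1 + 2·p_2).
Here 5·14 + 2·12.58 = 95.16, giving q_1* = 4.2034.

q_1* = 4.2034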